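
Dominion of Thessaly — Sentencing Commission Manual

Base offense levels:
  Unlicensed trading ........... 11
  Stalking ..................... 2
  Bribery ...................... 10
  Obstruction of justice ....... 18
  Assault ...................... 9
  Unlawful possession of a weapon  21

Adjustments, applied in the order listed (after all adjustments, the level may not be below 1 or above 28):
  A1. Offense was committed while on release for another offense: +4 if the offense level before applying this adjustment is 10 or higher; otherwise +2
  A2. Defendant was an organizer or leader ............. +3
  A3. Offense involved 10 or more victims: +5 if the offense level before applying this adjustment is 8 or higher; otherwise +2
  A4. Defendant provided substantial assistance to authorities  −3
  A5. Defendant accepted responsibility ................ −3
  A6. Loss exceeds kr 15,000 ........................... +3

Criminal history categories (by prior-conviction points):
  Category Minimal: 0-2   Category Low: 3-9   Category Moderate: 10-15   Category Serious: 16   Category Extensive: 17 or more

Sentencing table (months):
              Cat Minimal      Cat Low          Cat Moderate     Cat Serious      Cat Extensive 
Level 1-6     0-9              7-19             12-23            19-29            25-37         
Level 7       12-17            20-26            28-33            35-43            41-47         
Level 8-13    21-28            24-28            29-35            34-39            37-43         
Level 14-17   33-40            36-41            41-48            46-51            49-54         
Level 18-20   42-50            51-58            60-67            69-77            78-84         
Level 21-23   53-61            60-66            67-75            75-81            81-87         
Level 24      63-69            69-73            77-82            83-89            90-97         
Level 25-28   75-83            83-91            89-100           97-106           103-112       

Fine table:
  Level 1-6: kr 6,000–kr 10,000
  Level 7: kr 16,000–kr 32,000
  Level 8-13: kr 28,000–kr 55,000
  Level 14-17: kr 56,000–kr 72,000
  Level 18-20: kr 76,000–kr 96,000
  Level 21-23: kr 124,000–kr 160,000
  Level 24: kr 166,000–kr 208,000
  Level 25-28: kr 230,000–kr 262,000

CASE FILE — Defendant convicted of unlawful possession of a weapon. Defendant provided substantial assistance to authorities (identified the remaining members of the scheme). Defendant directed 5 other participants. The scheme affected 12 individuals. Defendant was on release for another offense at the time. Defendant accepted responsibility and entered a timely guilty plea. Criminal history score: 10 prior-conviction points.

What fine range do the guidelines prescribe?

kr 230,000–kr 262,000

Base offense level for unlawful possession of a weapon: 21.
A1 applies (level before this adjustment is 21 ≥ 10, so +4): 21 + 4 = 25.
A2 applies: 25 + 3 = 28.
A3 applies (level before this adjustment is 28 ≥ 8, so +5): 28 + 5 = 33.
A4 applies: 33 − 3 = 30.
A5 applies: 30 − 3 = 27.
A6 does not apply.
Final offense level: 27.
Level 27 falls in the 25-28 band.
Fine table: Level 25-28 → kr 230,000–kr 262,000.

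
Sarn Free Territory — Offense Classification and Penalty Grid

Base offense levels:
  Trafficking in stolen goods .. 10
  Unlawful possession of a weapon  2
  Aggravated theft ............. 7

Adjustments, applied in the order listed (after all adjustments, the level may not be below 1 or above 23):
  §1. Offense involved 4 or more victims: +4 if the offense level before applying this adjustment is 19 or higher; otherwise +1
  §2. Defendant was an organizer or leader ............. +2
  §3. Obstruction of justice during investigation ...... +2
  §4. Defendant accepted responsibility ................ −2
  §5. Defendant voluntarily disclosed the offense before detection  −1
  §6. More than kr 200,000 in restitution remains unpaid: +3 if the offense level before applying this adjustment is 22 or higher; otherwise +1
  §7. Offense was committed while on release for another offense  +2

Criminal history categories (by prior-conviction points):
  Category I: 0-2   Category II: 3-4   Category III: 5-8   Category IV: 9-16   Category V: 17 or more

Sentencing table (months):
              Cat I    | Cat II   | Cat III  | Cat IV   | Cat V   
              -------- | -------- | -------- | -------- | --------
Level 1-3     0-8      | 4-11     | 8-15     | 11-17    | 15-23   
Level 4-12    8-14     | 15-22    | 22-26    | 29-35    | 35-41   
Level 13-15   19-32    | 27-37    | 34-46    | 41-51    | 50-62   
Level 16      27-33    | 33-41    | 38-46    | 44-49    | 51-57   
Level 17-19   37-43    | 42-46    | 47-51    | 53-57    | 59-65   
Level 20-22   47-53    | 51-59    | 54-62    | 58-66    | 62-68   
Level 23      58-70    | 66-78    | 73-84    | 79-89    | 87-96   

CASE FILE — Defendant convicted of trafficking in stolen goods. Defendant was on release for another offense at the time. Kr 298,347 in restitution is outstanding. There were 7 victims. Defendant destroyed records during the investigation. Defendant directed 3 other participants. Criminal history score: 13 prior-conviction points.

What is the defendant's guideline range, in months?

53-57 months

Base offense level for trafficking in stolen goods: 10.
§1 applies (level before this adjustment is 10 < 19, so +1): 10 + 1 = 11.
§2 applies: 11 + 2 = 13.
§3 applies: 13 + 2 = 15.
§6 applies (level before this adjustment is 15 < 22, so +1): 15 + 1 = 16.
§7 applies: 16 + 2 = 18.
Final offense level: 18.
Criminal history: 13 prior points → Category IV (9-16).
Level 18 falls in the 17-19 band.
Grid: Level 17-19 × Category IV = 53-57 months.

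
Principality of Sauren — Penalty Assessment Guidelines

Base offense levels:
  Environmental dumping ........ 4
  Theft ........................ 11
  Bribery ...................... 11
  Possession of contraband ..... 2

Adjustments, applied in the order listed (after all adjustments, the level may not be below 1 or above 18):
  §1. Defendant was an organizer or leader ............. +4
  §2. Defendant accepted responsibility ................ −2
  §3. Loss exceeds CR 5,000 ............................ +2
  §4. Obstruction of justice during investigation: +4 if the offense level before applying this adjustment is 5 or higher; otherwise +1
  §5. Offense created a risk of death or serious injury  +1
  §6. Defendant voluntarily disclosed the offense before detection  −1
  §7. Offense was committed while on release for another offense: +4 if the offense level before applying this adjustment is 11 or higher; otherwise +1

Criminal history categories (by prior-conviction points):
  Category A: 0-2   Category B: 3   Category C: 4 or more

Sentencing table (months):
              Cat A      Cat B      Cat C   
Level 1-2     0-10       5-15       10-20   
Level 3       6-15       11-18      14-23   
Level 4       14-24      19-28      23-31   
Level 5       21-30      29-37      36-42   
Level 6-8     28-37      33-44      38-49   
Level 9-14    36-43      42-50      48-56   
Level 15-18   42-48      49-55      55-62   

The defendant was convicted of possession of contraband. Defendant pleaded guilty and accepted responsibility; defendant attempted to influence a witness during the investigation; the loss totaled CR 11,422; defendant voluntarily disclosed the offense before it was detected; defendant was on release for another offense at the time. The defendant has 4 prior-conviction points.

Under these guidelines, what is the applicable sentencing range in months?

Base offense level for possession of contraband: 2.
§1 does not apply.
§2 applies: 2 − 2 = 0.
§3 applies: 0 + 2 = 2.
§4 applies (level before this adjustment is 2 < 5, so +1): 2 + 1 = 3.
§5 does not apply.
§6 applies: 3 − 1 = 2.
§7 applies (level before this adjustment is 2 < 11, so +1): 2 + 1 = 3.
Final offense level: 3.
Criminal history: 4 prior points → Category C (4+).
Level 3 falls in the 3 band.
Grid: Level 3 × Category C = 14-23 months.

14-23 months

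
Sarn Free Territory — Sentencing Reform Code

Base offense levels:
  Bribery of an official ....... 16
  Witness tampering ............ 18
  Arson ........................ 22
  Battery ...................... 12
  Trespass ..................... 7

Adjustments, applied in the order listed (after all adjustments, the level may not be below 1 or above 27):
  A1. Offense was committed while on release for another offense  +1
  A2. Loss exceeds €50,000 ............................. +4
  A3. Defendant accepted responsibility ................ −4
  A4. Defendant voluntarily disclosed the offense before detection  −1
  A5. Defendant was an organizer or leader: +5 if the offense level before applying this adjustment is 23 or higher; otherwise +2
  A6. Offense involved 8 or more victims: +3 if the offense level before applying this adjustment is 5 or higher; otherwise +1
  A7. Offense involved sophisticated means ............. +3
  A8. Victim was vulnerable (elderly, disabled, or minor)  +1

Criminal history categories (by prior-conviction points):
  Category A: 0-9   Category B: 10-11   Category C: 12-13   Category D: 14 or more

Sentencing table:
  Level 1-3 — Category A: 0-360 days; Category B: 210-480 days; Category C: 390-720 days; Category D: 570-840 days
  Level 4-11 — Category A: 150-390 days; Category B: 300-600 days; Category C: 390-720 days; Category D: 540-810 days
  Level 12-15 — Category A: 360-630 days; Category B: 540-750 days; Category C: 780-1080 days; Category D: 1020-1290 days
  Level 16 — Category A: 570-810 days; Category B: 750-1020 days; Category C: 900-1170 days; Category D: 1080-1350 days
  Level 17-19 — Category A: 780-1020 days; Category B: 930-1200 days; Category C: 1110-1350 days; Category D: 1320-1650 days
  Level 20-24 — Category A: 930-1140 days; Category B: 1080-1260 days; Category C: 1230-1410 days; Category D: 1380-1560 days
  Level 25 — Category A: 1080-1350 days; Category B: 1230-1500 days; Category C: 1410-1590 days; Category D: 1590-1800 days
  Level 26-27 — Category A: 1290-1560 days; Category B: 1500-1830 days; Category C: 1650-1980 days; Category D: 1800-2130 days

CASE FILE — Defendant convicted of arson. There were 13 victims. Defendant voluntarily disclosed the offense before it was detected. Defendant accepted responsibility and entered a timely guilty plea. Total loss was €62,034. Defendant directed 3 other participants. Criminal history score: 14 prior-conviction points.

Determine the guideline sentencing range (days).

1800-2130 days

Base offense level for arson: 22.
A2 applies: 22 + 4 = 26.
A3 applies: 26 − 4 = 22.
A4 applies: 22 − 1 = 21.
A5 applies (level before this adjustment is 21 < 23, so +2): 21 + 2 = 23.
A6 applies (level before this adjustment is 23 ≥ 5, so +3): 23 + 3 = 26.
A7 does not apply.
A8 does not apply.
Final offense level: 26.
Criminal history: 14 prior points → Category D (14+).
Level 26 falls in the 26-27 band.
Grid: Level 26-27 × Category D = 1800-2130 days.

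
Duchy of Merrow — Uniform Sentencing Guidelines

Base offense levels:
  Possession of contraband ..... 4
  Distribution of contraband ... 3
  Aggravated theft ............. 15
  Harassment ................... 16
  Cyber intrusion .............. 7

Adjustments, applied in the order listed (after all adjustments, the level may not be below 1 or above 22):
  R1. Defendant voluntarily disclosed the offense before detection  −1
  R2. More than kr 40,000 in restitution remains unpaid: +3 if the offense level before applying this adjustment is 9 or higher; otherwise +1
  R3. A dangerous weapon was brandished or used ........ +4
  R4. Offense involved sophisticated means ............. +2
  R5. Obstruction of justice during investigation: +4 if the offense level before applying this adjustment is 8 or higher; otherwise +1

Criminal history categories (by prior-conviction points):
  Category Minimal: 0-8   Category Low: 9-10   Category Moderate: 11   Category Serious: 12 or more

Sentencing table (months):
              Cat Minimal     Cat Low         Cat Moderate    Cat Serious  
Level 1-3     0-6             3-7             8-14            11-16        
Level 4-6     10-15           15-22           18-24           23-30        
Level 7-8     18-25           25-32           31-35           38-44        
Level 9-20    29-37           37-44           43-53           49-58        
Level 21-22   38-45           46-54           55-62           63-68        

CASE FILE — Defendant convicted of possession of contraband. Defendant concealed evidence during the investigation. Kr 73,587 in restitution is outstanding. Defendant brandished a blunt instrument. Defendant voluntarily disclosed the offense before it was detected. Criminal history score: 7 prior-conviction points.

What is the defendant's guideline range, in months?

Base offense level for possession of contraband: 4.
R1 applies: 4 − 1 = 3.
R2 applies (level before this adjustment is 3 < 9, so +1): 3 + 1 = 4.
R3 applies: 4 + 4 = 8.
R4 does not apply.
R5 applies (level before this adjustment is 8 ≥ 8, so +4): 8 + 4 = 12.
Final offense level: 12.
Criminal history: 7 prior points → Category Minimal (0-8).
Level 12 falls in the 9-20 band.
Grid: Level 9-20 × Category Minimal = 29-37 months.

29-37 months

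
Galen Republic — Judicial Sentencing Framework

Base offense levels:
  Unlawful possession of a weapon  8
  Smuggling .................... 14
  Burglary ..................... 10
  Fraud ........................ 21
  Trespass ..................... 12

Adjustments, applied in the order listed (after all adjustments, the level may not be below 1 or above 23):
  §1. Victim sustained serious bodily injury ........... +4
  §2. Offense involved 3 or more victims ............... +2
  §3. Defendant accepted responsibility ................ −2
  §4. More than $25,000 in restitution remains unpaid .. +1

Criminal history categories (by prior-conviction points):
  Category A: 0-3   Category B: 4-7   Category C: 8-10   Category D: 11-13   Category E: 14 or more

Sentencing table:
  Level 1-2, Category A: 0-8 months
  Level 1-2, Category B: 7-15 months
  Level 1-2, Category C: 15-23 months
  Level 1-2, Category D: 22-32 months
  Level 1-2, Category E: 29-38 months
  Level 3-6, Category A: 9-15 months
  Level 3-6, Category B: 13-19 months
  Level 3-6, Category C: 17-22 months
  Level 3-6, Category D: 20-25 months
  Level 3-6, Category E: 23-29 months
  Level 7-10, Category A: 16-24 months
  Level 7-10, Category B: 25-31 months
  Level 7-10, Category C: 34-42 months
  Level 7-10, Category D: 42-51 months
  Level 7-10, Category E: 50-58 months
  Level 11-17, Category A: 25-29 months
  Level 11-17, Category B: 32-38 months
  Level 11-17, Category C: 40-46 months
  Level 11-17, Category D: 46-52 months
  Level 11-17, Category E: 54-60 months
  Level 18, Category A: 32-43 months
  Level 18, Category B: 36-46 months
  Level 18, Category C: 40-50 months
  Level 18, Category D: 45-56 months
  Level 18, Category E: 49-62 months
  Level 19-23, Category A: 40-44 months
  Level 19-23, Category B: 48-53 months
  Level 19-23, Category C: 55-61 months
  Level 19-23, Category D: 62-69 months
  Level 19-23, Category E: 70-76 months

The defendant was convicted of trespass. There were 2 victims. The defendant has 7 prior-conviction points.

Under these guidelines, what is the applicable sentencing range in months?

32-38 months

Base offense level for trespass: 12.
Final offense level: 12.
Criminal history: 7 prior points → Category B (4-7).
Level 12 falls in the 11-17 band.
Grid: Level 11-17 × Category B = 32-38 months.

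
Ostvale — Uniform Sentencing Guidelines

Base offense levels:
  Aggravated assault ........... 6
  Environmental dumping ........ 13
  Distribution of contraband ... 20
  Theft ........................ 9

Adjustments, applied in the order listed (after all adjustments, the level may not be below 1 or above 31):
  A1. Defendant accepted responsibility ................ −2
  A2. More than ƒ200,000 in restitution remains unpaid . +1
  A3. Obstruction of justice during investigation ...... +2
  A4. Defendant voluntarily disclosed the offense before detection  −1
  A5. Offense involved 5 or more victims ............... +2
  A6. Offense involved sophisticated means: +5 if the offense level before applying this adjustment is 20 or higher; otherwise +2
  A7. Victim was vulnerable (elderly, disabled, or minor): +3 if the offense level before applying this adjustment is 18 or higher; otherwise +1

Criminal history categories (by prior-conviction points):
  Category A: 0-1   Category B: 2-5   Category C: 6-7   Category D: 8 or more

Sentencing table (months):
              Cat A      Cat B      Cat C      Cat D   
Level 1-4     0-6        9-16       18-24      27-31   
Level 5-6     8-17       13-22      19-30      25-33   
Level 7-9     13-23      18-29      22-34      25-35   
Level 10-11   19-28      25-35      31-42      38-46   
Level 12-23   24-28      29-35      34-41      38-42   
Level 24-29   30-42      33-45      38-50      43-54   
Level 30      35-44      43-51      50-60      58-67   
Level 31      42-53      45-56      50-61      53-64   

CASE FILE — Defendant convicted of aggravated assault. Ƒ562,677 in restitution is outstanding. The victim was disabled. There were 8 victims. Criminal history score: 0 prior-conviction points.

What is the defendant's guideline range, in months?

Base offense level for aggravated assault: 6.
A1 does not apply.
A2 applies: 6 + 1 = 7.
A5 applies: 7 + 2 = 9.
A6 does not apply.
A7 applies (level before this adjustment is 9 < 18, so +1): 9 + 1 = 10.
Final offense level: 10.
Criminal history: 0 prior points → Category A (0-1).
Level 10 falls in the 10-11 band.
Grid: Level 10-11 × Category A = 19-28 months.

19-28 months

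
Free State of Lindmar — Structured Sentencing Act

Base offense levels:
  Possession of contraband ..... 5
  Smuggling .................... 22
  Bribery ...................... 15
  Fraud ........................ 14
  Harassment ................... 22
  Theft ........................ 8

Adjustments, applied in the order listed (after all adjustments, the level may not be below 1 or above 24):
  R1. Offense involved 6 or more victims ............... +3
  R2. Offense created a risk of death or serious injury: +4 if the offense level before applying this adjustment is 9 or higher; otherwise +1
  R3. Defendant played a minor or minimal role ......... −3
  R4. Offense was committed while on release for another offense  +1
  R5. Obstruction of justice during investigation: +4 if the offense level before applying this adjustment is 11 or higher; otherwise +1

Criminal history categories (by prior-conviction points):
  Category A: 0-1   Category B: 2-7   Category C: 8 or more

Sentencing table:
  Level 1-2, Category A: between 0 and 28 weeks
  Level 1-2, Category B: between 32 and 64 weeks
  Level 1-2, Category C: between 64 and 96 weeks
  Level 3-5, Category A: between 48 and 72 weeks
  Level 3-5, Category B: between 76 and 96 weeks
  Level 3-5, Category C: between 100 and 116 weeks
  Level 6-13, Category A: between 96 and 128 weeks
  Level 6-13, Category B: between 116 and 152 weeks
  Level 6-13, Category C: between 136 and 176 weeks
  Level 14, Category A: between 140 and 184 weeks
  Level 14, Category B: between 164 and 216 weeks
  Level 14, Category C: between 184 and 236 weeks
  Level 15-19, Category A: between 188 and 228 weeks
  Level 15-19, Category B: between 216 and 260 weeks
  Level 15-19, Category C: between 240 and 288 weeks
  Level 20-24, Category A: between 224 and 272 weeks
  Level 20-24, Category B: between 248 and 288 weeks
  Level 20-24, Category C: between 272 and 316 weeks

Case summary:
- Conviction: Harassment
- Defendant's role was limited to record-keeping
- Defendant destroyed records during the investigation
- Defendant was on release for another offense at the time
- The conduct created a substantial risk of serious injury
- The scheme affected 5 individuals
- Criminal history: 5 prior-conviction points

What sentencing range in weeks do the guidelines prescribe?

248-288 weeks

Base offense level for harassment: 22.
R2 applies (level before this adjustment is 22 ≥ 9, so +4): 22 + 4 = 26.
R3 applies: 26 − 3 = 23.
R4 applies: 23 + 1 = 24.
R5 applies (level before this adjustment is 24 ≥ 11, so +4): 24 + 4 = 28.
Level 28 exceeds the maximum of 24; capped at 24.
Final offense level: 24.
Criminal history: 5 prior points → Category B (2-7).
Level 24 falls in the 20-24 band.
Grid: Level 20-24 × Category B = 248-288 weeks.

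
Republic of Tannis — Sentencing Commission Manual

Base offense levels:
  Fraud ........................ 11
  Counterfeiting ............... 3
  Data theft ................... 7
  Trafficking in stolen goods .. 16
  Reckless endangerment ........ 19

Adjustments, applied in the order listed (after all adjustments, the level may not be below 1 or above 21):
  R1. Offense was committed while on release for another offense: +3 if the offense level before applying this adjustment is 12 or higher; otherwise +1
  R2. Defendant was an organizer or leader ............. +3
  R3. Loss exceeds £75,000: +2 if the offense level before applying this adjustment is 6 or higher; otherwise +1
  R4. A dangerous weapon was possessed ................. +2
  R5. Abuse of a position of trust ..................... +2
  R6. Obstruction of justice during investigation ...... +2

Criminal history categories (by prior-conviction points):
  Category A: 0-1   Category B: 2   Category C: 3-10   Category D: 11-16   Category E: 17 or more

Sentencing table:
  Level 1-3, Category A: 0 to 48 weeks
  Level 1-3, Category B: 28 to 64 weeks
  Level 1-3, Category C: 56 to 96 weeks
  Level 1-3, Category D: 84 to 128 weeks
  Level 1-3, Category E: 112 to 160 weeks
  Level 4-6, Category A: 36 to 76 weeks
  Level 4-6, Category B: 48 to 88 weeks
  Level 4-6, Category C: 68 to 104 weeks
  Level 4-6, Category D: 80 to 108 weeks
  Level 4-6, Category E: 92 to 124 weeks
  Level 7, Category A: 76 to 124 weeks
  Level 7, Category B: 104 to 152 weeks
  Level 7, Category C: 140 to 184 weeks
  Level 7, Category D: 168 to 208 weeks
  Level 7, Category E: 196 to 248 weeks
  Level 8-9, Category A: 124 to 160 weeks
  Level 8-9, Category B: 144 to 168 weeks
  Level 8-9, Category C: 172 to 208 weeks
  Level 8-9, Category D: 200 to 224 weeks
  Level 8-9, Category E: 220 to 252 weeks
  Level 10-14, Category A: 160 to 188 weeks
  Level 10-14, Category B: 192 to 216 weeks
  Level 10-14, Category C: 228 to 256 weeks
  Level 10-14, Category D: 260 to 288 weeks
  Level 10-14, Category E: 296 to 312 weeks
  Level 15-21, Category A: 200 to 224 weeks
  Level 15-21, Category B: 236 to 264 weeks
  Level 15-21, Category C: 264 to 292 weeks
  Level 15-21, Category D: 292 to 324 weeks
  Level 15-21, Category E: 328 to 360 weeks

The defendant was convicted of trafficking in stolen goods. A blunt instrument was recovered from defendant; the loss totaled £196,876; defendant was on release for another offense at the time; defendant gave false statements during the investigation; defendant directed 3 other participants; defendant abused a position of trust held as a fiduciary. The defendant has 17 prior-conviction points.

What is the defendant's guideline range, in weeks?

Base offense level for trafficking in stolen goods: 16.
R1 applies (level before this adjustment is 16 ≥ 12, so +3): 16 + 3 = 19.
R2 applies: 19 + 3 = 22.
R3 applies (level before this adjustment is 22 ≥ 6, so +2): 22 + 2 = 24.
R4 applies: 24 + 2 = 26.
R5 applies: 26 + 2 = 28.
R6 applies: 28 + 2 = 30.
Level 30 exceeds the maximum of 21; capped at 21.
Final offense level: 21.
Criminal history: 17 prior points → Category E (17+).
Level 21 falls in the 15-21 band.
Grid: Level 15-21 × Category E = 328-360 weeks.

328-360 weeks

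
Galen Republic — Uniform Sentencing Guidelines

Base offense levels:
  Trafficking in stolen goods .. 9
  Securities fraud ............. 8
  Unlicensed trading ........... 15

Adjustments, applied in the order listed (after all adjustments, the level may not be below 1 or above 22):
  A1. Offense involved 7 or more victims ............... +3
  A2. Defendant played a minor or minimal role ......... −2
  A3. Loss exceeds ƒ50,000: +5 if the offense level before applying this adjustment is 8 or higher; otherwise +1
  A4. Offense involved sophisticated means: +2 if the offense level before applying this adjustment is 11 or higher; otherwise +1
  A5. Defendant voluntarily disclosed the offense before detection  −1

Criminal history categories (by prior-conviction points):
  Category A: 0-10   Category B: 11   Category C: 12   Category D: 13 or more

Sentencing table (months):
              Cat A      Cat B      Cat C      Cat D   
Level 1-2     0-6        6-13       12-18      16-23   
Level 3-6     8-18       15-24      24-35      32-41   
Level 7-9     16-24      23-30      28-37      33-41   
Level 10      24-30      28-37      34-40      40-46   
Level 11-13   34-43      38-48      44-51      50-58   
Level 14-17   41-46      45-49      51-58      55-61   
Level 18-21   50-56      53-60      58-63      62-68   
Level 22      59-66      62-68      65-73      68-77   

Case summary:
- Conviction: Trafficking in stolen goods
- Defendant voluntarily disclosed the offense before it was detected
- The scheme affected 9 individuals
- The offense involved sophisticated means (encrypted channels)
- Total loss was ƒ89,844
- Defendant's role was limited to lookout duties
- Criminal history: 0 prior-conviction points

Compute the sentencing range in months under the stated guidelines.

Base offense level for trafficking in stolen goods: 9.
A1 applies: 9 + 3 = 12.
A2 applies: 12 − 2 = 10.
A3 applies (level before this adjustment is 10 ≥ 8, so +5): 10 + 5 = 15.
A4 applies (level before this adjustment is 15 ≥ 11, so +2): 15 + 2 = 17.
A5 applies: 17 − 1 = 16.
Final offense level: 16.
Criminal history: 0 prior points → Category A (0-10).
Level 16 falls in the 14-17 band.
Grid: Level 14-17 × Category A = 41-46 months.

41-46 months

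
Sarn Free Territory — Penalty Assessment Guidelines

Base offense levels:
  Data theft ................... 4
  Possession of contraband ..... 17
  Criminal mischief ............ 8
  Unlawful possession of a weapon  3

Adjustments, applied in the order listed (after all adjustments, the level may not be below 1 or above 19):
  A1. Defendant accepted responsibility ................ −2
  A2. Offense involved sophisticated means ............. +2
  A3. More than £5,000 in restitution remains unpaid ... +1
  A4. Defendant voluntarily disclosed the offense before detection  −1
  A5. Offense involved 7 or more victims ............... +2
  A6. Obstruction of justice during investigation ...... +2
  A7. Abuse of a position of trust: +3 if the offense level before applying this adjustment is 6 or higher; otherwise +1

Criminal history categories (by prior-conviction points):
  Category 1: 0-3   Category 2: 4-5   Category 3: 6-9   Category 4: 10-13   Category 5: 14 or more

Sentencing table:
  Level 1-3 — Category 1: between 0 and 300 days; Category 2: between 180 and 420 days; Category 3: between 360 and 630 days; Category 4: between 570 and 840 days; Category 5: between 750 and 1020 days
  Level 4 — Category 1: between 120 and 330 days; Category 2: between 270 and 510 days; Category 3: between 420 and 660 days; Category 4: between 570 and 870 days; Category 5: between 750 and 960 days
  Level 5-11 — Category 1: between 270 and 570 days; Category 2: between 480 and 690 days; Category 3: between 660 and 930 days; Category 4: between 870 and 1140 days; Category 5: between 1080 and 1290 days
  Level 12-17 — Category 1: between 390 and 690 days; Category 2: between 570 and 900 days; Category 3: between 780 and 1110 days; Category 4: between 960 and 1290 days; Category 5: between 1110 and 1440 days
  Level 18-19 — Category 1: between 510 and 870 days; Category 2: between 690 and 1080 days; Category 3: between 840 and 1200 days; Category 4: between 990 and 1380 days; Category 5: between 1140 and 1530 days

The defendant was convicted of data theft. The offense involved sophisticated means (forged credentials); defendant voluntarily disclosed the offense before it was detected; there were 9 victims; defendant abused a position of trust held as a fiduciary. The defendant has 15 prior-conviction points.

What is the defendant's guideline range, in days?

Base offense level for data theft: 4.
A2 applies: 4 + 2 = 6.
A3 does not apply.
A4 applies: 6 − 1 = 5.
A5 applies: 5 + 2 = 7.
A6 does not apply.
A7 applies (level before this adjustment is 7 ≥ 6, so +3): 7 + 3 = 10.
Final offense level: 10.
Criminal history: 15 prior points → Category 5 (14+).
Level 10 falls in the 5-11 band.
Grid: Level 5-11 × Category 5 = 1080-1290 days.

1080-1290 days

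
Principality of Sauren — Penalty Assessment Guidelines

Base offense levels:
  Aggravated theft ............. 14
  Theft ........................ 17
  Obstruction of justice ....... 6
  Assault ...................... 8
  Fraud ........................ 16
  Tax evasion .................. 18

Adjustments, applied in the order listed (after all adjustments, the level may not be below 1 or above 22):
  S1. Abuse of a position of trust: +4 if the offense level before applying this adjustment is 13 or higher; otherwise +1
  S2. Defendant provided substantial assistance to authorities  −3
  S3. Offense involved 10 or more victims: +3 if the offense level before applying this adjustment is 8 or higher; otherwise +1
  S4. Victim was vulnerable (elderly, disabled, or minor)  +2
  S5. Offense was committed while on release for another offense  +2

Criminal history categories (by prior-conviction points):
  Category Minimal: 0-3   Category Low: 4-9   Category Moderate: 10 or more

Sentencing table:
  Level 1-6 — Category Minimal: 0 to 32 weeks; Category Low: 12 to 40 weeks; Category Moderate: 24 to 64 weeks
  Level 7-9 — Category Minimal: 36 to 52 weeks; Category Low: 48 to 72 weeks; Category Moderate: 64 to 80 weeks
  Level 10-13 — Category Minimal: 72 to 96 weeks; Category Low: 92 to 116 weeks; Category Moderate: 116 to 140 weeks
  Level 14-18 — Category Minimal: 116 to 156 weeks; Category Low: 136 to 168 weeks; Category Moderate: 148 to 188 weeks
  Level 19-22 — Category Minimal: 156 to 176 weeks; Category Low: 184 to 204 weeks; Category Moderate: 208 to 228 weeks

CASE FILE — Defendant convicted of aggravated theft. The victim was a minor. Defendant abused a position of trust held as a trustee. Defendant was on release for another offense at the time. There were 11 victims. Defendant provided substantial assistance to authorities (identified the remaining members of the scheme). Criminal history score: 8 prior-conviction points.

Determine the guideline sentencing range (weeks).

Base offense level for aggravated theft: 14.
S1 applies (level before this adjustment is 14 ≥ 13, so +4): 14 + 4 = 18.
S2 applies: 18 − 3 = 15.
S3 applies (level before this adjustment is 15 ≥ 8, so +3): 15 + 3 = 18.
S4 applies: 18 + 2 = 20.
S5 applies: 20 + 2 = 22.
Final offense level: 22.
Criminal history: 8 prior points → Category Low (4-9).
Level 22 falls in the 19-22 band.
Grid: Level 19-22 × Category Low = 184-204 weeks.

184-204 weeks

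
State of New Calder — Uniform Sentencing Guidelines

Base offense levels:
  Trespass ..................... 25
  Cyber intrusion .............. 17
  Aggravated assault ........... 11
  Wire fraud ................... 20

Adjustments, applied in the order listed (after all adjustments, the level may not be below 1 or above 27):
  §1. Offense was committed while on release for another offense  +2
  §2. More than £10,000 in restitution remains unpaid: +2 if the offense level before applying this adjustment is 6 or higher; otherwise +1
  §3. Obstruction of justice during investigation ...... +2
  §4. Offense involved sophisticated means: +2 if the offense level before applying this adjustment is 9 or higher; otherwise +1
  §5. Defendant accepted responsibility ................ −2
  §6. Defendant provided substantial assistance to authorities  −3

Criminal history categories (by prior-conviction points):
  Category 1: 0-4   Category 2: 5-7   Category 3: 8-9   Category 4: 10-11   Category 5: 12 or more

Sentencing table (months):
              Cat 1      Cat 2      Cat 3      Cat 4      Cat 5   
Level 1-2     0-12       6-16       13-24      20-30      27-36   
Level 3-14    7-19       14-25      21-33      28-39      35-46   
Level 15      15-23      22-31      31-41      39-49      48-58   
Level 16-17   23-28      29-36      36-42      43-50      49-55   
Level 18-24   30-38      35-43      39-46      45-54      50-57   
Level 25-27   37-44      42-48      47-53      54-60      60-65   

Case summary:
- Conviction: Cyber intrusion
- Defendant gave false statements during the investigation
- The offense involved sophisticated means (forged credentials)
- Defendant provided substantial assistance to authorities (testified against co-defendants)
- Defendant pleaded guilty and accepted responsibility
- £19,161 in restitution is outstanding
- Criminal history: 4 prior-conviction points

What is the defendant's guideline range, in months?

Base offense level for cyber intrusion: 17.
§1 does not apply.
§2 applies (level before this adjustment is 17 ≥ 6, so +2): 17 + 2 = 19.
§3 applies: 19 + 2 = 21.
§4 applies (level before this adjustment is 21 ≥ 9, so +2): 21 + 2 = 23.
§5 applies: 23 − 2 = 21.
§6 applies: 21 − 3 = 18.
Final offense level: 18.
Criminal history: 4 prior points → Category 1 (0-4).
Level 18 falls in the 18-24 band.
Grid: Level 18-24 × Category 1 = 30-38 months.

30-38 months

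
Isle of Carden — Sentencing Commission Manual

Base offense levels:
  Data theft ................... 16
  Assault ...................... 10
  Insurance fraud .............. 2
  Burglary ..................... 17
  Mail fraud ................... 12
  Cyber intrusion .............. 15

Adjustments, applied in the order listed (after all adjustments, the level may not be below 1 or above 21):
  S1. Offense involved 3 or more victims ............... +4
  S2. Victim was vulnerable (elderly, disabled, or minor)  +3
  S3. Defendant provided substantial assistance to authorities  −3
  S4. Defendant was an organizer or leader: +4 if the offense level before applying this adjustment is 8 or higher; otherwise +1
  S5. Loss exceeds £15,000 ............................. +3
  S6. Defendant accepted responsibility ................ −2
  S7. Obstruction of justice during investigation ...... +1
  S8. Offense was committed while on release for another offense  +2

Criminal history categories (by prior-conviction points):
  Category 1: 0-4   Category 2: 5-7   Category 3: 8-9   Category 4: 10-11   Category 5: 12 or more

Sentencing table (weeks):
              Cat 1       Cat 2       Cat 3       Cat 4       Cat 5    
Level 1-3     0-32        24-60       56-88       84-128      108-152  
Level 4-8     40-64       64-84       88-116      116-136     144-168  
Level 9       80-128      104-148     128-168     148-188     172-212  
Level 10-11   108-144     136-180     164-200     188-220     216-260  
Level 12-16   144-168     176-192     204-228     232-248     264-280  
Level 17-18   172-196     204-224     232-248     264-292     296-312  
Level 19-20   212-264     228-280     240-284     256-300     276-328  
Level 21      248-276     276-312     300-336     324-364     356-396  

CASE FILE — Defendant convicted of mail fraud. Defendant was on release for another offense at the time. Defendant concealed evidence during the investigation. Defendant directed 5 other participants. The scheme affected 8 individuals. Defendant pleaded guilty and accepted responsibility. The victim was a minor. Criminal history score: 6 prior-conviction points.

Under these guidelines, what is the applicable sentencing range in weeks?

276-312 weeks

Base offense level for mail fraud: 12.
S1 applies: 12 + 4 = 16.
S2 applies: 16 + 3 = 19.
S4 applies (level before this adjustment is 19 ≥ 8, so +4): 19 + 4 = 23.
S6 applies: 23 − 2 = 21.
S7 applies: 21 + 1 = 22.
S8 applies: 22 + 2 = 24.
Level 24 exceeds the maximum of 21; capped at 21.
Final offense level: 21.
Criminal history: 6 prior points → Category 2 (5-7).
Level 21 falls in the 21 band.
Grid: Level 21 × Category 2 = 276-312 weeks.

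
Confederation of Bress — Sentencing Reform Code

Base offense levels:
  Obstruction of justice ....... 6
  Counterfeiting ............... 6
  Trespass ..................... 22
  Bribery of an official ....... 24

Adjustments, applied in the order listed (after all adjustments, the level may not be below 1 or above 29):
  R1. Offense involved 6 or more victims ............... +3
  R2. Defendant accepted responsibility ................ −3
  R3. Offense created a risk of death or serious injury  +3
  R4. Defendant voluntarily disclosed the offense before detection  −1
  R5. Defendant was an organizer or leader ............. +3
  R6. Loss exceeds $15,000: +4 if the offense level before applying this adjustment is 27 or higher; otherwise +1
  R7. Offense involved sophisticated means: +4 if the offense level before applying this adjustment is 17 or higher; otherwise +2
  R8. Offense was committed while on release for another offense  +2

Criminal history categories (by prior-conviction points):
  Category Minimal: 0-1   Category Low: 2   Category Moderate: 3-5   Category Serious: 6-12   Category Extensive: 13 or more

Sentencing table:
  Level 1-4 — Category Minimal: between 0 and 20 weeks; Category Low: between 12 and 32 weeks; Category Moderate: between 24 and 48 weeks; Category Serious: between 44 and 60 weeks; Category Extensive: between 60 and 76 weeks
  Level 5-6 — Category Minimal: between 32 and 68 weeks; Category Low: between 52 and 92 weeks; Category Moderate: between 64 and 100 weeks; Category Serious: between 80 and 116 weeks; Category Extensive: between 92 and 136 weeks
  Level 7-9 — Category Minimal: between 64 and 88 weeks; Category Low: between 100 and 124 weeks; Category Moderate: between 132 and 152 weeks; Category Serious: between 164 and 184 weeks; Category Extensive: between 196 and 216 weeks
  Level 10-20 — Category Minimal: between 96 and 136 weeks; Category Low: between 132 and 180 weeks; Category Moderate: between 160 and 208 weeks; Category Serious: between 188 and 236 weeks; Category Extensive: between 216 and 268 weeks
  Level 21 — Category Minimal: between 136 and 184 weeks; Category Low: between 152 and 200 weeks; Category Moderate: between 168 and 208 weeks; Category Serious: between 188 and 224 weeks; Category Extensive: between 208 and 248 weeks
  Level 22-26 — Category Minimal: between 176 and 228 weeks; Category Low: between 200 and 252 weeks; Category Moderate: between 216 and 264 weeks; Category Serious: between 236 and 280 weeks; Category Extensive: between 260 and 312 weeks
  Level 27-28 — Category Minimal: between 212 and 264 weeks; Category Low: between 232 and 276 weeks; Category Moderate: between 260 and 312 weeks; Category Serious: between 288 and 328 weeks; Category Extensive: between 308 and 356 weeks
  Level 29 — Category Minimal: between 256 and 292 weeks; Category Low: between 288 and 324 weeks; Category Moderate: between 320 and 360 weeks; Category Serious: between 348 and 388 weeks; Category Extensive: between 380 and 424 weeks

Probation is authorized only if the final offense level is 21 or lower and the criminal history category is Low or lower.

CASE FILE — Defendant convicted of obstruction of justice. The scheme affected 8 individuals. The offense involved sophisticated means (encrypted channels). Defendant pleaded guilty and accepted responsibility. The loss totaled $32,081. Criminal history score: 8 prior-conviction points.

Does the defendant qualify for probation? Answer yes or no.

No

Base offense level for obstruction of justice: 6.
R1 applies: 6 + 3 = 9.
R2 applies: 9 − 3 = 6.
R3 does not apply.
R4 does not apply.
R6 applies (level before this adjustment is 6 < 27, so +1): 6 + 1 = 7.
R7 applies (level before this adjustment is 7 < 17, so +2): 7 + 2 = 9.
R8 does not apply.
Final offense level: 9.
Criminal history: 8 prior points → Category Serious (6-12).
Level 9 falls in the 7-9 band.
Grid: Level 7-9 × Category Serious = 164-184 weeks.
Probation check: level 9 ≤ 21 and category Serious > Low → not eligible.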